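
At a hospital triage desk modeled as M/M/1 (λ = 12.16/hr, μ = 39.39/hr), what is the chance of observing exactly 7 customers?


ρ = 12.16/39.39 = 0.3087
P_n = (1−ρ)·ρ^n = (1 − 0.3087)·0.3087^7 = 0.6913·0.0002672 = 0.0001847

Final: 0.0001847


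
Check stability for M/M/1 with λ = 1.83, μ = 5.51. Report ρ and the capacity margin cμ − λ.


Total capacity cμ = 1·5.51 = 5.51/hr
ρ = λ/(cμ) = 1.83/5.51 = 0.3321
Stable ⇔ ρ < 1: YES
Spare capacity = cμ − λ = 5.51 − 1.83 = 3.68/hr

Final: ρ = 0.3321; stable; margin = 3.68/hr


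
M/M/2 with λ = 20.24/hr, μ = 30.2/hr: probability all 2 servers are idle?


a = λ/μ = 20.24/30.2 = 0.6702; ρ = a/c = 0.3351
Σ_{k=0}^{1} a^k/k! (terms k=0..1) = 1.00000 + 0.67020 = 1.67020
Tail: a^2/(2!(1−ρ)) = 0.44917/(2·0.6649) = 0.33777
P₀ = 1/(1.67020 + 0.33777) = 1/2.00797 = 0.498016

Final: 0.498016


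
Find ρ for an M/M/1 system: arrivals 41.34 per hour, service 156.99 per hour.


ρ = λ/μ = 41.34/156.99 = 0.2633

Final: 0.2633


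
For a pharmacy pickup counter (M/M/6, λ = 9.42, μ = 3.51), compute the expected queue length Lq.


a = λ/μ = 2.6838; ρ = a/6 = 0.4473
P₀ = 0.067717
Lq = P₀·a^c·ρ / (c!·(1−ρ)²) = 0.067717·373.64805·0.4473/(720·0.30548)
= 0.05146

Final: 0.05146


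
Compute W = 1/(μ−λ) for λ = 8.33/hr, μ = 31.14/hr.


W = 1/(μ−λ) = 1/(31.14 − 8.33) = 1/22.81 = 0.04384 hr

Final: 0.04384 hr


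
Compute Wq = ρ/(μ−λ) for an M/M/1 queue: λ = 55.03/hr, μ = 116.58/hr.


ρ = 55.03/116.58 = 0.4720
Wq = ρ/(μ−λ) = 0.4720/(116.58 − 55.03) = 0.4720/61.55 = 0.007669 hr

Final: 0.007669 hr


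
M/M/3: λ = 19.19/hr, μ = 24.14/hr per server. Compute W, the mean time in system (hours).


a = 0.7949; ρ = 0.2650; P₀ = 0.449473
Lq = P₀·a^c·ρ/(c!(1−ρ)²) = 0.01846
Wq = Lq/λ = 0.01846/19.19 = 0.0009619 hr
W = Wq + 1/μ = 0.0009619 + 0.04143 = 0.04239 hr

Final: 0.04239 hr


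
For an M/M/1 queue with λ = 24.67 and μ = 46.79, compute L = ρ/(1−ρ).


ρ = λ/μ = 24.67/46.79 = 0.5272
L = ρ/(1−ρ) = 0.5272/(1 − 0.5272) = 0.5272/0.4728 = 1.1153

Final: 1.1153


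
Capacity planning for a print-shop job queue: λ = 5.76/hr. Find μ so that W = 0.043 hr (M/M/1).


W = 1/(μ−λ) ⇒ μ − λ = 1/W = 1/0.043 = 23.2558
μ = λ + 1/W = 5.76 + 23.2558 = 29.0158 per hr

Final: 29.0158 /hr


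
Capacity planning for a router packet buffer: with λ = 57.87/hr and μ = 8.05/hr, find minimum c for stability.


Stability requires cμ > λ ⇔ c > λ/μ.
λ/μ = 57.87/8.05 = 7.1888
Minimum integer c = ⌊7.1888⌋ + 1 = 8
Check: 8·8.05 = 64.40 > 57.87, while 7·8.05 = 56.35 ≤ 57.87

Final: 8 servers


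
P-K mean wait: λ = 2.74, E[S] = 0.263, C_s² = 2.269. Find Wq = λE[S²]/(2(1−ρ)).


ρ = λ·E[S] = 2.74·0.263 = 0.7206
E[S²] = E[S]²(1+C_s²) = 0.263²·(1+2.269) = 0.226113
Wq = λ·E[S²]/(2(1−ρ)) = 2.74·0.226113/(2·0.2794) = 1.10880 hr

Final: 1.10880 hr


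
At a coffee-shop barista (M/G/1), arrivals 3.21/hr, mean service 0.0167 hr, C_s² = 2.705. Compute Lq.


ρ = λ·E[S] = 3.21·0.0167 = 0.05361
Lq = ρ²(1+C_s²)/(2(1−ρ)) = 0.002874·(1+2.705)/(2·0.9464)
= 0.002874·3.7050/1.8928 = 0.005625

Final: 0.005625


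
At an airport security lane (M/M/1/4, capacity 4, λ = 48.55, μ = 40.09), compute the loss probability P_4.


ρ = λ/μ = 48.55/40.09 = 1.2110
P_K = (1−ρ)ρ^K/(1−ρ^(K+1)) = (-0.2110·2.150863)/(1 − 2.604749)
= -0.453886/-1.604749 = 0.282839

Final: 0.282839


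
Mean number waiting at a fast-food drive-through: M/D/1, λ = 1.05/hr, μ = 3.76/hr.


ρ = 1.05/3.76 = 0.2793
M/D/1: Lq = ρ²/(2(1−ρ)) = 0.07798/(2·0.7207) = 0.05410

Final: 0.05410


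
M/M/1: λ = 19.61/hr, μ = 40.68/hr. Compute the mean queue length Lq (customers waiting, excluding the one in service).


ρ = 19.61/40.68 = 0.4821
Lq = ρ²/(1−ρ) = 0.2324/0.5179 = 0.4487

Final: 0.4487


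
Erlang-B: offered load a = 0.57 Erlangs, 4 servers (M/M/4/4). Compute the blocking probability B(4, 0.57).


B(c,a) = (a^c/c!) / Σ_{k=0}^{c} a^k/k!
a^4/4! = 0.004398
Σ terms (k=0..4): 1.00000 + 0.57000 + 0.16245 + 0.03087 + 0.004398 = 1.767714
B = 0.004398/1.767714 = 0.002488

Final: 0.002488


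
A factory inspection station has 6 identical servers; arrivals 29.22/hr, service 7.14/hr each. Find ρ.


ρ = λ/(cμ) = 29.22/(6·7.14) = 29.22/42.84 = 0.6821

Final: 0.6821


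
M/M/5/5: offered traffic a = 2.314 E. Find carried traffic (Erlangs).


B(5,2.314) = 0.056394 (Erlang-B)
Carried load = a(1 − B) = 2.314·(1 − 0.056394) = 2.314·0.943606 = 2.1835 E

Final: 2.1835 Erlangs


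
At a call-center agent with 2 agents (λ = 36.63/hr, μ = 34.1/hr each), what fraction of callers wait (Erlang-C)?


a = λ/μ = 1.0742; ρ = a/2 = 0.5371
P₀ = 0.301154 (from M/M/c formula)
C(c,a) = [a^c/(c!(1−ρ))]·P₀ = [1.15389/(2·0.4629)]·0.301154
= 1.24636·0.301154 = 0.375348

Final: 0.375348


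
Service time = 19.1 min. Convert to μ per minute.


μ = 1/(service time) in consistent units.
1 minute = 1 min, so μ = 1/19.1 = 0.05236 per minute

Final: 0.05236 /min


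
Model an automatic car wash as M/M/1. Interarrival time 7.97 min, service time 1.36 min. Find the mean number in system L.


λ = 60/7.97 = 7.5282 /hr
μ = 60/1.36 = 44.1176 /hr
ρ = λ/μ = 7.5282/44.1176 = 0.1706
L = ρ/(1−ρ) = 0.1706/0.8294 = 0.2057

Final: 0.2057


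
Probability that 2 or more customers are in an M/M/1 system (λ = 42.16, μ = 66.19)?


ρ = 42.16/66.19 = 0.6370
P(N ≥ n) = ρ^n = 0.6370^2 = 0.405711

Final: 0.405711


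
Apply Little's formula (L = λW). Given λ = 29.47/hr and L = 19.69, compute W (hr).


W = L/λ = 19.69/29.47 = 0.6681 hr

Final: 0.6681 hr


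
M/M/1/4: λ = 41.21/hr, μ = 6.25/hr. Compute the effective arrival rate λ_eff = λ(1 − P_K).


ρ = 6.5936; P_K = (1−ρ)ρ^4/(1−ρ^5) = 0.848406
λ_eff = λ(1 − P_K) = 41.21·(1 − 0.848406) = 41.21·0.151594 = 6.2472 /hr

Final: 6.2472 /hr


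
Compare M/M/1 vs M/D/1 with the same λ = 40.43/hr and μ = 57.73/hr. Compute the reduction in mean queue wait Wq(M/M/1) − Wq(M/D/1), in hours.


ρ = 40.43/57.73 = 0.7003
Wq(M/M/1) = ρ/(μ−λ) = 0.7003/17.30 = 0.04048 hr
Wq(M/D/1) = ρ/(2(μ−λ)) = 0.02024 hr
Savings = 0.04048 − 0.02024 = 0.02024 hr

Final: 0.02024 hr


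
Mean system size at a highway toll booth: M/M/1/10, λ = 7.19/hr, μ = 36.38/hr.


ρ = 7.19/36.38 = 0.1976
L = ρ[1 − (K+1)ρ^K + Kρ^(K+1)] / [(1−ρ)(1−ρ^(K+1))]
Numerator: 0.1976·(1 − 11·0.00000009092 + 10·0.00000001797) = 0.197636
Denominator: (0.8024)·(1.000000) = 0.802364
L = 0.197636/0.802364 = 0.2463

Final: 0.2463


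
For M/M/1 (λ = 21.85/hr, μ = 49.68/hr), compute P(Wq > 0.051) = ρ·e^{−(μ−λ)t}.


ρ = 21.85/49.68 = 0.4398
P(Wq > t) = ρ·e^{−(μ−λ)t} = 0.4398·e^{−1.4193}
= 0.4398·0.241876 = 0.106381

Final: 0.106381


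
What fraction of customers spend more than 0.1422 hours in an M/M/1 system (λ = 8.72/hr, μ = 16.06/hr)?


W ~ Exponential(μ−λ) for M/M/1.
μ − λ = 16.06 − 8.72 = 7.3400
P(W > t) = e^{−(μ−λ)t} = e^{−1.0437} = 0.352132

Final: 0.352132


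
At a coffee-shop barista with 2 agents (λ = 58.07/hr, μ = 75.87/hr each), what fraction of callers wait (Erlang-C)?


a = λ/μ = 0.7654; ρ = a/2 = 0.3827
P₀ = 0.446452 (from M/M/c formula)
C(c,a) = [a^c/(c!(1−ρ))]·P₀ = [0.58582/(2·0.6173)]·0.446452
= 0.47450·0.446452 = 0.211840

Final: 0.211840


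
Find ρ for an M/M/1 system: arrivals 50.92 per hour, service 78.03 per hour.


ρ = λ/μ = 50.92/78.03 = 0.6526

Final: 0.6526


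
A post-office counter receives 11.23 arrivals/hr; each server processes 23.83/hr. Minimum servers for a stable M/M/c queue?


Stability requires cμ > λ ⇔ c > λ/μ.
λ/μ = 11.23/23.83 = 0.4713
Minimum integer c = ⌊0.4713⌋ + 1 = 1
Check: 1·23.83 = 23.83 > 11.23, while 0·23.83 = 0.00 ≤ 11.23

Final: 1 servers


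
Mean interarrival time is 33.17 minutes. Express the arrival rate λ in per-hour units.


λ = 1/(interarrival time) in consistent units.
1 hour = 60 min, so λ = 60/33.17 = 1.8089 per hour

Final: 1.8089 /hr


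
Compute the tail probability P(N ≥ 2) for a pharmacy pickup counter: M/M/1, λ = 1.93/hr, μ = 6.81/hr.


ρ = 1.93/6.81 = 0.2834
P(N ≥ n) = ρ^n = 0.2834^2 = 0.080319

Final: 0.080319


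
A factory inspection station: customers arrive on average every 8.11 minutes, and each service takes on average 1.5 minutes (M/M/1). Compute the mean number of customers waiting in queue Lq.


λ = 60/8.11 = 7.3983 /hr
μ = 60/1.5 = 40.0000 /hr
ρ = λ/μ = 7.3983/40.0000 = 0.1850
Lq = ρ²/(1−ρ) = 0.03421/0.8150 = 0.04197

Final: 0.04197


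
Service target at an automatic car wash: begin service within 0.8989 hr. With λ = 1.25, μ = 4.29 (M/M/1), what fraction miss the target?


ρ = 1.25/4.29 = 0.2914
P(Wq > t) = ρ·e^{−(μ−λ)t} = 0.2914·e^{−2.7327}
= 0.2914·0.065046 = 0.018953

Final: 0.018953


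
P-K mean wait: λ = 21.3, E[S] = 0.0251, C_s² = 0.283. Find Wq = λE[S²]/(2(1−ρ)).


ρ = λ·E[S] = 21.3·0.0251 = 0.5346
E[S²] = E[S]²(1+C_s²) = 0.0251²·(1+0.283) = 0.0008083
Wq = λ·E[S²]/(2(1−ρ)) = 21.3·0.0008083/(2·0.4654) = 0.01850 hr

Final: 0.01850 hr


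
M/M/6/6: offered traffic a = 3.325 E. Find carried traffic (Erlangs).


B(6,3.325) = 0.071264 (Erlang-B)
Carried load = a(1 − B) = 3.325·(1 − 0.071264) = 3.325·0.928736 = 3.0880 E

Final: 3.0880 Erlangs


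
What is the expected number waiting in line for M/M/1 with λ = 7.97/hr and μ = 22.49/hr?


ρ = 7.97/22.49 = 0.3544
Lq = ρ²/(1−ρ) = 0.1256/0.6456 = 0.1945

Final: 0.1945


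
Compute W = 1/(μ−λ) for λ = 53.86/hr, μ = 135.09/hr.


W = 1/(μ−λ) = 1/(135.09 − 53.86) = 1/81.23 = 0.01231 hr

Final: 0.01231 hr


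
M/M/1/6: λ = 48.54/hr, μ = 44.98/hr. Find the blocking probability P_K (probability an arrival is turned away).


ρ = λ/μ = 48.54/44.98 = 1.0791
P_K = (1−ρ)ρ^K/(1−ρ^(K+1)) = (-0.07915·1.579363)/(1 − 1.704364)
= -0.125001/-0.704364 = 0.177466

Final: 0.177466


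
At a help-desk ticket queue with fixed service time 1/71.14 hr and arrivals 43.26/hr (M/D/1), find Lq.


ρ = 43.26/71.14 = 0.6081
M/D/1: Lq = ρ²/(2(1−ρ)) = 0.3698/(2·0.3919) = 0.47178

Final: 0.47178


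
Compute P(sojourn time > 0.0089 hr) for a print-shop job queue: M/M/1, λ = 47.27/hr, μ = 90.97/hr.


W ~ Exponential(μ−λ) for M/M/1.
μ − λ = 90.97 − 47.27 = 43.7000
P(W > t) = e^{−(μ−λ)t} = e^{−0.3889} = 0.677782

Final: 0.677782


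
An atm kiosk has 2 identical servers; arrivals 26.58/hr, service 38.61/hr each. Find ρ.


ρ = λ/(cμ) = 26.58/(2·38.61) = 26.58/77.22 = 0.3442

Final: 0.3442


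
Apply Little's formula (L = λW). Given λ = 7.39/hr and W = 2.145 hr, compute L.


L = λW = 7.39·2.145 = 15.8515

Final: 15.8515


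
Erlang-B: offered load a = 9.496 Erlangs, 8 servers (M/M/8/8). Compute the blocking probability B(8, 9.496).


B(c,a) = (a^c/c!) / Σ_{k=0}^{c} a^k/k!
a^8/8! = 1639.853776
Σ terms (k=0..8): 1.00000 + 9.49600 + 45.08701 + 142.71541 + 338.80638 + 643.46108 + 1018.38440 + 1381.51118 + 1639.85378 = 5220.315242
B = 1639.853776/5220.315242 = 0.314129

Final: 0.314129


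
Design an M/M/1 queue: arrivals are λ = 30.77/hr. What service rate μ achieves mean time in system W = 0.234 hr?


W = 1/(μ−λ) ⇒ μ − λ = 1/W = 1/0.234 = 4.2735
μ = λ + 1/W = 30.77 + 4.2735 = 35.0435 per hr

Final: 35.0435 /hr


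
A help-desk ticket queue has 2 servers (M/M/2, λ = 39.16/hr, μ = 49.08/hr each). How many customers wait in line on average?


a = λ/μ = 0.7979; ρ = a/2 = 0.3989
P₀ = 0.429653
Lq = P₀·a^c·ρ / (c!·(1−ρ)²) = 0.429653·0.63661·0.3989/(2·0.36127)
= 0.15102

Final: 0.15102


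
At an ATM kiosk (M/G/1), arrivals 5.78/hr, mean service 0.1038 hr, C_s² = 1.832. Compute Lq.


ρ = λ·E[S] = 5.78·0.1038 = 0.6000
Lq = ρ²(1+C_s²)/(2(1−ρ)) = 0.3600·(1+1.832)/(2·0.4000)
= 0.3600·2.8320/0.8001 = 1.27413

Final: 1.27413


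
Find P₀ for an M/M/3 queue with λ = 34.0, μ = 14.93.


a = λ/μ = 34.0/14.93 = 2.2773; ρ = a/c = 0.7591
Σ_{k=0}^{2} a^k/k! (terms k=0..2) = 1.00000 + 2.27729 + 2.59303 = 5.87033
Tail: a^3/(3!(1−ρ)) = 11.81020/(6·0.2409) = 8.17082
P₀ = 1/(5.87033 + 8.17082) = 1/14.04115 = 0.071219

Final: 0.071219


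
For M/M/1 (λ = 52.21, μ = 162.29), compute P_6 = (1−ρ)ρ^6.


ρ = 52.21/162.29 = 0.3217
P_n = (1−ρ)·ρ^n = (1 − 0.3217)·0.3217^6 = 0.6783·0.001109 = 0.0007519

Final: 0.0007519


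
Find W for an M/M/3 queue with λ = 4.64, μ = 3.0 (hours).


a = 1.5467; ρ = 0.5156; P₀ = 0.199376
Lq = P₀·a^c·ρ/(c!(1−ρ)²) = 0.27008
Wq = Lq/λ = 0.27008/4.64 = 0.05821 hr
W = Wq + 1/μ = 0.05821 + 0.33333 = 0.39154 hr

Final: 0.39154 hr


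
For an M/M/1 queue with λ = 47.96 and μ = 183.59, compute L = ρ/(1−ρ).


ρ = λ/μ = 47.96/183.59 = 0.2612
L = ρ/(1−ρ) = 0.2612/(1 − 0.2612) = 0.2612/0.7388 = 0.3536

Final: 0.3536


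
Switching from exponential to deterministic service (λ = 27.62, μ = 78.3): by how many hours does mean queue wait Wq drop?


ρ = 27.62/78.3 = 0.3527
Wq(M/M/1) = ρ/(μ−λ) = 0.3527/50.68 = 0.006960 hr
Wq(M/D/1) = ρ/(2(μ−λ)) = 0.003480 hr
Savings = 0.006960 − 0.003480 = 0.003480 hr

Final: 0.003480 hr


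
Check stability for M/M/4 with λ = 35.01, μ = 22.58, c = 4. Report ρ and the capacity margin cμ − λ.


Total capacity cμ = 4·22.58 = 90.32/hr
ρ = λ/(cμ) = 35.01/90.32 = 0.3876
Stable ⇔ ρ < 1: YES
Spare capacity = cμ − λ = 90.32 − 35.01 = 55.31/hr

Final: ρ = 0.3876; stable; margin = 55.31/hr


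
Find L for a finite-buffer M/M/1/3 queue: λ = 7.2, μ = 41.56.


ρ = 7.2/41.56 = 0.1732
L = ρ[1 − (K+1)ρ^K + Kρ^(K+1)] / [(1−ρ)(1−ρ^(K+1))]
Numerator: 0.1732·(1 − 4·0.005200 + 3·0.0009008) = 0.170108
Denominator: (0.8268)·(0.999099) = 0.826012
L = 0.170108/0.826012 = 0.2059

Final: 0.2059


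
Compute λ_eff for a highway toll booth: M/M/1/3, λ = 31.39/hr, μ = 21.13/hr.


ρ = 1.4856; P_K = (1−ρ)ρ^3/(1−ρ^4) = 0.411305
λ_eff = λ(1 − P_K) = 31.39·(1 − 0.411305) = 31.39·0.588695 = 18.4791 /hr

Final: 18.4791 /hr


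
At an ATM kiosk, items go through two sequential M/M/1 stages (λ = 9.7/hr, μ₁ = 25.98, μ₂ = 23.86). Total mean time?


Each node sees arrival rate λ = 9.7/hr (tandem ⇒ throughput preserved).
W₁ = 1/(μ₁−λ) = 1/(25.98−9.7) = 0.06143 hr
W₂ = 1/(μ₂−λ) = 1/(23.86−9.7) = 0.07062 hr
W_total = W₁ + W₂ = 0.06143 + 0.07062 = 0.13205 hr

Final: 0.13205 hr


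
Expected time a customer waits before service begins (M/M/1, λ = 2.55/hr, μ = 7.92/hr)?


ρ = 2.55/7.92 = 0.3220
Wq = ρ/(μ−λ) = 0.3220/(7.92 − 2.55) = 0.3220/5.37 = 0.05996 hr

Final: 0.05996 hr


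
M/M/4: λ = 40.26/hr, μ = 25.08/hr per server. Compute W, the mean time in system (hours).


a = 1.6053; ρ = 0.4013; P₀ = 0.198206
Lq = P₀·a^c·ρ/(c!(1−ρ)²) = 0.06140
Wq = Lq/λ = 0.06140/40.26 = 0.001525 hr
W = Wq + 1/μ = 0.001525 + 0.03987 = 0.04140 hr

Final: 0.04140 hr


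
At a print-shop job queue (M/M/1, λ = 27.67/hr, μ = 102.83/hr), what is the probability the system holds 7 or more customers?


ρ = 27.67/102.83 = 0.2691
P(N ≥ n) = ρ^n = 0.2691^7 = 0.0001021

Final: 0.0001021


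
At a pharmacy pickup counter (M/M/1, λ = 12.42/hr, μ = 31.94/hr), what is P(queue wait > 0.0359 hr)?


ρ = 12.42/31.94 = 0.3889
P(Wq > t) = ρ·e^{−(μ−λ)t} = 0.3889·e^{−0.7008}
= 0.3889·0.496204 = 0.192951

Final: 0.192951


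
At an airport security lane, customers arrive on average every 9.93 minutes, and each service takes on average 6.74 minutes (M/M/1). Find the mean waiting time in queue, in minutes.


λ = 60/9.93 = 6.0423 /hr
μ = 60/6.74 = 8.9021 /hr
ρ = λ/μ = 6.0423/8.9021 = 0.6788
Wq = ρ/(μ−λ) = 0.6788/(8.9021−6.0423) = 0.23734 hr
In minutes: 0.23734·60 = 14.241 min

Final: 14.241 min


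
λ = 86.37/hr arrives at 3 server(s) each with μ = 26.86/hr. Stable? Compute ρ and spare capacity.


Total capacity cμ = 3·26.86 = 80.58/hr
ρ = λ/(cμ) = 86.37/80.58 = 1.0719
Stable ⇔ ρ < 1: NO
Spare capacity = cμ − λ = 80.58 − 86.37 = -5.79/hr

Final: ρ = 1.0719; unstable; margin = -5.79/hr


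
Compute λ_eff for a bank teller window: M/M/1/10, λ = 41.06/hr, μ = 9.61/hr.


ρ = 4.2726; P_K = (1−ρ)ρ^10/(1−ρ^11) = 0.765952
λ_eff = λ(1 − P_K) = 41.06·(1 − 0.765952) = 41.06·0.234048 = 9.6100 /hr

Final: 9.6100 /hr


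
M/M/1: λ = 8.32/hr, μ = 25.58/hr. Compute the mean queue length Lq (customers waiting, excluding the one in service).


ρ = 8.32/25.58 = 0.3253
Lq = ρ²/(1−ρ) = 0.1058/0.6747 = 0.1568

Final: 0.1568


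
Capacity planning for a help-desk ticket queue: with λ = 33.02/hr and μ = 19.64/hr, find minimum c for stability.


Stability requires cμ > λ ⇔ c > λ/μ.
λ/μ = 33.02/19.64 = 1.6813
Minimum integer c = ⌊1.6813⌋ + 1 = 2
Check: 2·19.64 = 39.28 > 33.02, while 1·19.64 = 19.64 ≤ 33.02

Final: 2 servers


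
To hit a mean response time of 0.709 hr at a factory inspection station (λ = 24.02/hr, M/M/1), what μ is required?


W = 1/(μ−λ) ⇒ μ − λ = 1/W = 1/0.709 = 1.4104
μ = λ + 1/W = 24.02 + 1.4104 = 25.4304 per hr

Final: 25.4304 /hr


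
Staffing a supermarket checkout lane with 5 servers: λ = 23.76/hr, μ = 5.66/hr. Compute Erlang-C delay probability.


a = λ/μ = 4.1979; ρ = a/5 = 0.8396
P₀ = 0.009346 (from M/M/c formula)
C(c,a) = [a^c/(c!(1−ρ))]·P₀ = [1303.61703/(120·0.1604)]·0.009346
= 67.71726·0.009346 = 0.632902

Final: 0.632902


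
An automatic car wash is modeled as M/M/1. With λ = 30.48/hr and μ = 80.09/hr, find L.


ρ = λ/μ = 30.48/80.09 = 0.3806
L = ρ/(1−ρ) = 0.3806/(1 − 0.3806) = 0.3806/0.6194 = 0.6144

Final: 0.6144


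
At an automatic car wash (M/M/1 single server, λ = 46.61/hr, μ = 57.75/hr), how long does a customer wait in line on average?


ρ = 46.61/57.75 = 0.8071
Wq = ρ/(μ−λ) = 0.8071/(57.75 − 46.61) = 0.8071/11.14 = 0.07245 hr

Final: 0.07245 hr


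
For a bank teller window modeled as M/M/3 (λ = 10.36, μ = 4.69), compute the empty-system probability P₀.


a = λ/μ = 10.36/4.69 = 2.2090; ρ = a/c = 0.7363
Σ_{k=0}^{2} a^k/k! (terms k=0..2) = 1.00000 + 2.20896 + 2.43974 = 5.64870
Tail: a^3/(3!(1−ρ)) = 10.77856/(6·0.2637) = 6.81286
P₀ = 1/(5.64870 + 6.81286) = 1/12.46156 = 0.080247

Final: 0.080247


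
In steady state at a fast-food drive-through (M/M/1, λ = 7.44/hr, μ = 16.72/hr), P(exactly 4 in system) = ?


ρ = 7.44/16.72 = 0.4450
P_n = (1−ρ)·ρ^n = (1 − 0.4450)·0.4450^4 = 0.5550·0.039205 = 0.021760

Final: 0.021760


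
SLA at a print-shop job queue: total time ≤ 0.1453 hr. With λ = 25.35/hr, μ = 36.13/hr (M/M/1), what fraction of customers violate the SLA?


W ~ Exponential(μ−λ) for M/M/1.
μ − λ = 36.13 − 25.35 = 10.7800
P(W > t) = e^{−(μ−λ)t} = e^{−1.5663} = 0.208809

Final: 0.208809


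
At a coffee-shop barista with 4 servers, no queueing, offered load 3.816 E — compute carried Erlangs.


B(4,3.816) = 0.292622 (Erlang-B)
Carried load = a(1 − B) = 3.816·(1 − 0.292622) = 3.816·0.707378 = 2.6994 E

Final: 2.6994 Erlangs


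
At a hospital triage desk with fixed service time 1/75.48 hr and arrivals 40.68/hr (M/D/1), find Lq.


ρ = 40.68/75.48 = 0.5390
M/D/1: Lq = ρ²/(2(1−ρ)) = 0.2905/(2·0.4610) = 0.31501

Final: 0.31501


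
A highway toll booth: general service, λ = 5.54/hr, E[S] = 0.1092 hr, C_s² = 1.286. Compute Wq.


ρ = λ·E[S] = 5.54·0.1092 = 0.6050
E[S²] = E[S]²(1+C_s²) = 0.1092²·(1+1.286) = 0.027260
Wq = λ·E[S²]/(2(1−ρ)) = 5.54·0.027260/(2·0.3950) = 0.19115 hr

Final: 0.19115 hr


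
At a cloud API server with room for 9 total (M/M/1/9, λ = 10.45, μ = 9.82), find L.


ρ = 10.45/9.82 = 1.0642
L = ρ[1 − (K+1)ρ^K + Kρ^(K+1)] / [(1−ρ)(1−ρ^(K+1))]
Numerator: 1.0642·(1 − 10·1.750021 + 9·1.862293) = 0.277137
Denominator: (-0.06415)·(-0.862293) = 0.055320
L = 0.277137/0.055320 = 5.0097

Final: 5.0097


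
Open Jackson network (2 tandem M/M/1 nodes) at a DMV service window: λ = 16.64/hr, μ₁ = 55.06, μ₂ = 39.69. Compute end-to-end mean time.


Each node sees arrival rate λ = 16.64/hr (tandem ⇒ throughput preserved).
W₁ = 1/(μ₁−λ) = 1/(55.06−16.64) = 0.02603 hr
W₂ = 1/(μ₂−λ) = 1/(39.69−16.64) = 0.04338 hr
W_total = W₁ + W₂ = 0.02603 + 0.04338 = 0.06941 hr

Final: 0.06941 hr


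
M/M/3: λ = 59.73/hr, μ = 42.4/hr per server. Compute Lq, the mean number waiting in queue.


a = λ/μ = 1.4087; ρ = a/3 = 0.4696
P₀ = 0.233677
Lq = P₀·a^c·ρ / (c!·(1−ρ)²) = 0.233677·2.79563·0.4696/(6·0.28135)
= 0.18172

Final: 0.18172


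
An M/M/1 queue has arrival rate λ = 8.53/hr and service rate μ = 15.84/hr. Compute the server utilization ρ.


ρ = λ/μ = 8.53/15.84 = 0.5385

Final: 0.5385


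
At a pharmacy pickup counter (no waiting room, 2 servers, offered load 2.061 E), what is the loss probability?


B(c,a) = (a^c/c!) / Σ_{k=0}^{c} a^k/k!
a^2/2! = 2.123860
Σ terms (k=0..2): 1.00000 + 2.06100 + 2.12386 = 5.184860
B = 2.123860/5.184860 = 0.409627

Final: 0.409627


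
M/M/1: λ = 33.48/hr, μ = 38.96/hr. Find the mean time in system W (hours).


W = 1/(μ−λ) = 1/(38.96 − 33.48) = 1/5.48 = 0.1825 hr

Final: 0.1825 hr


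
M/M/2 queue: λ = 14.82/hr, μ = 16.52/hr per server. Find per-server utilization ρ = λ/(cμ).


ρ = λ/(cμ) = 14.82/(2·16.52) = 14.82/33.04 = 0.4485

Final: 0.4485


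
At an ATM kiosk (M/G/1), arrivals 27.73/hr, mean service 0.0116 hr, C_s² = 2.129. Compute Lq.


ρ = λ·E[S] = 27.73·0.0116 = 0.3217
Lq = ρ²(1+C_s²)/(2(1−ρ)) = 0.1035·(1+2.129)/(2·0.6783)
= 0.1035·3.1290/1.3567 = 0.23864

Final: 0.23864


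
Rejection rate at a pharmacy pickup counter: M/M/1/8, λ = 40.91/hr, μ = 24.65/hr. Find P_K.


ρ = λ/μ = 40.91/24.65 = 1.6596
P_K = (1−ρ)ρ^K/(1−ρ^(K+1)) = (-0.6596·57.557305)/(1 − 95.524111)
= -37.966806/-94.524111 = 0.401663

Final: 0.401663


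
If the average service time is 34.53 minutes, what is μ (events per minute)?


μ = 1/(service time) in consistent units.
1 minute = 1 min, so μ = 1/34.53 = 0.02896 per minute

Final: 0.02896 /min


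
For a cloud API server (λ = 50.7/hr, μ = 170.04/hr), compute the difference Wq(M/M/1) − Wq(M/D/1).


ρ = 50.7/170.04 = 0.2982
Wq(M/M/1) = ρ/(μ−λ) = 0.2982/119.34 = 0.002498 hr
Wq(M/D/1) = ρ/(2(μ−λ)) = 0.001249 hr
Savings = 0.002498 − 0.001249 = 0.001249 hr

Final: 0.001249 hr


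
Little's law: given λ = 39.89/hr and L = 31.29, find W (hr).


W = L/λ = 31.29/39.89 = 0.7844 hr

Final: 0.7844 hr


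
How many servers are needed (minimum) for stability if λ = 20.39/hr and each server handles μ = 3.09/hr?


Stability requires cμ > λ ⇔ c > λ/μ.
λ/μ = 20.39/3.09 = 6.5987
Minimum integer c = ⌊6.5987⌋ + 1 = 7
Check: 7·3.09 = 21.63 > 20.39, while 6·3.09 = 18.54 ≤ 20.39

Final: 7 servers


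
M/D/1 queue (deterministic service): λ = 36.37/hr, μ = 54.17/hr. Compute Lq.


ρ = 36.37/54.17 = 0.6714
M/D/1: Lq = ρ²/(2(1−ρ)) = 0.4508/(2·0.3286) = 0.68593

Final: 0.68593


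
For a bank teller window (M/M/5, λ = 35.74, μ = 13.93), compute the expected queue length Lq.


a = λ/μ = 2.5657; ρ = a/5 = 0.5131
P₀ = 0.074736
Lq = P₀·a^c·ρ / (c!·(1−ρ)²) = 0.074736·111.17757·0.5131/(120·0.23704)
= 0.14989

Final: 0.14989


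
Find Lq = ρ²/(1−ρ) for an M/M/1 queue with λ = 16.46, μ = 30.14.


ρ = 16.46/30.14 = 0.5461
Lq = ρ²/(1−ρ) = 0.2982/0.4539 = 0.6571

Final: 0.6571


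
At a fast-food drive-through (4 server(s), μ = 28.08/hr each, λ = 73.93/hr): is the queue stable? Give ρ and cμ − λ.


Total capacity cμ = 4·28.08 = 112.32/hr
ρ = λ/(cμ) = 73.93/112.32 = 0.6582
Stable ⇔ ρ < 1: YES
Spare capacity = cμ − λ = 112.32 − 73.93 = 38.39/hr

Final: ρ = 0.6582; stable; margin = 38.39/hr


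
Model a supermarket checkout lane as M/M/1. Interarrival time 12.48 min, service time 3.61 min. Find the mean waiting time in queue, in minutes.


λ = 60/12.48 = 4.8077 /hr
μ = 60/3.61 = 16.6205 /hr
ρ = λ/μ = 4.8077/16.6205 = 0.2893
Wq = ρ/(μ−λ) = 0.2893/(16.6205−4.8077) = 0.02449 hr
In minutes: 0.02449·60 = 1.469 min

Final: 1.469 min


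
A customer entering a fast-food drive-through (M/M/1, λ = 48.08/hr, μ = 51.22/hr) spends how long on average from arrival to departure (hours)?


W = 1/(μ−λ) = 1/(51.22 − 48.08) = 1/3.14 = 0.3185 hr

Final: 0.3185 hr


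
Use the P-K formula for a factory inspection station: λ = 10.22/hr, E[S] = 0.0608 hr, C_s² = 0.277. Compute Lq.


ρ = λ·E[S] = 10.22·0.0608 = 0.6214
Lq = ρ²(1+C_s²)/(2(1−ρ)) = 0.3861·(1+0.277)/(2·0.3786)
= 0.3861·1.2770/0.7572 = 0.65112

Final: 0.65112


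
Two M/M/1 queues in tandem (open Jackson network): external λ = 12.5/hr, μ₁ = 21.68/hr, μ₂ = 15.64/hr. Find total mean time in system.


Each node sees arrival rate λ = 12.5/hr (tandem ⇒ throughput preserved).
W₁ = 1/(μ₁−λ) = 1/(21.68−12.5) = 0.10893 hr
W₂ = 1/(μ₂−λ) = 1/(15.64−12.5) = 0.31847 hr
W_total = W₁ + W₂ = 0.10893 + 0.31847 = 0.42740 hr

Final: 0.42740 hr


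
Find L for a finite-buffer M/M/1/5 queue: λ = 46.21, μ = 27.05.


ρ = 46.21/27.05 = 1.7083
L = ρ[1 − (K+1)ρ^K + Kρ^(K+1)] / [(1−ρ)(1−ρ^(K+1))]
Numerator: 1.7083·(1 − 6·14.549347 + 5·24.854910) = 64.879300
Denominator: (-0.7083)·(-23.854910) = 16.896860
L = 64.879300/16.896860 = 3.8397

Final: 3.8397


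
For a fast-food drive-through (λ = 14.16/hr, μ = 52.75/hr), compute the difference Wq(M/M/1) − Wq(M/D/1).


ρ = 14.16/52.75 = 0.2684
Wq(M/M/1) = ρ/(μ−λ) = 0.2684/38.59 = 0.006956 hr
Wq(M/D/1) = ρ/(2(μ−λ)) = 0.003478 hr
Savings = 0.006956 − 0.003478 = 0.003478 hr

Final: 0.003478 hr


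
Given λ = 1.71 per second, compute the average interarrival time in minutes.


Mean interarrival time = 1/λ = 1/1.71 second = 0.58480 second
In minutes: 0.58480 × 0.0166667 = 0.009747 min

Final: 0.009747 min


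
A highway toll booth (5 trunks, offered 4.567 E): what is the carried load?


B(5,4.567) = 0.248767 (Erlang-B)
Carried load = a(1 − B) = 4.567·(1 − 0.248767) = 4.567·0.751233 = 3.4309 E

Final: 3.4309 Erlangs


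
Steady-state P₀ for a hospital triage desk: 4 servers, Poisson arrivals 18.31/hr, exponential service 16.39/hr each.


a = λ/μ = 18.31/16.39 = 1.1171; ρ = a/c = 0.2793
Σ_{k=0}^{3} a^k/k! (terms k=0..3) = 1.00000 + 1.11714 + 0.62401 + 0.23237 = 2.97352
Tail: a^4/(4!(1−ρ)) = 1.55753/(24·0.7207) = 0.09005
P₀ = 1/(2.97352 + 0.09005) = 1/3.06356 = 0.326417

Final: 0.326417


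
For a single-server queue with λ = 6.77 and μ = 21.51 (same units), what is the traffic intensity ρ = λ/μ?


ρ = λ/μ = 6.77/21.51 = 0.3147

Final: 0.3147


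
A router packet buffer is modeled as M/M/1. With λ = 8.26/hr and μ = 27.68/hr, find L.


ρ = λ/μ = 8.26/27.68 = 0.2984
L = ρ/(1−ρ) = 0.2984/(1 − 0.2984) = 0.2984/0.7016 = 0.4253

Final: 0.4253


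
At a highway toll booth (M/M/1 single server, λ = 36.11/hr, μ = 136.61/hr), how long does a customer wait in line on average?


ρ = 36.11/136.61 = 0.2643
Wq = ρ/(μ−λ) = 0.2643/(136.61 − 36.11) = 0.2643/100.50 = 0.002630 hr

Final: 0.002630 hr


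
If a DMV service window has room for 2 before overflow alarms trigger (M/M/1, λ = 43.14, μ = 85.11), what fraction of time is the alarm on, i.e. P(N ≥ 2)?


ρ = 43.14/85.11 = 0.5069
P(N ≥ n) = ρ^n = 0.5069^2 = 0.256921

Final: 0.256921


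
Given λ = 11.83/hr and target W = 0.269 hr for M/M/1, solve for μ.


W = 1/(μ−λ) ⇒ μ − λ = 1/W = 1/0.269 = 3.7175
μ = λ + 1/W = 11.83 + 3.7175 = 15.5475 per hr

Final: 15.5475 /hr


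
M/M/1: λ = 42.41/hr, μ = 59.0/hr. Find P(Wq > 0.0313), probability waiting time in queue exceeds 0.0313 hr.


ρ = 42.41/59.0 = 0.7188
P(Wq > t) = ρ·e^{−(μ−λ)t} = 0.7188·e^{−0.5193}
= 0.7188·0.594956 = 0.427663

Final: 0.427663


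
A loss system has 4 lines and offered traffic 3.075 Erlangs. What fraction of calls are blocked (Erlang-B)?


B(c,a) = (a^c/c!) / Σ_{k=0}^{c} a^k/k!
a^4/4! = 3.725369
Σ terms (k=0..4): 1.00000 + 3.07500 + 4.72781 + 4.84601 + 3.72537 = 17.374189
B = 3.725369/17.374189 = 0.214420

Final: 0.214420


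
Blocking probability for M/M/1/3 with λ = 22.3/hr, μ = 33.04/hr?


ρ = λ/μ = 22.3/33.04 = 0.6749
P_K = (1−ρ)ρ^K/(1−ρ^(K+1)) = (0.3251·0.307464)/(1 − 0.207520)
= 0.099944/0.792480 = 0.126116

Final: 0.126116


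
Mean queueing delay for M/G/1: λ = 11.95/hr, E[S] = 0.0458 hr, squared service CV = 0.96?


ρ = λ·E[S] = 11.95·0.0458 = 0.5473
E[S²] = E[S]²(1+C_s²) = 0.0458²·(1+0.96) = 0.004111
Wq = λ·E[S²]/(2(1−ρ)) = 11.95·0.004111/(2·0.4527) = 0.05427 hr

Final: 0.05427 hr


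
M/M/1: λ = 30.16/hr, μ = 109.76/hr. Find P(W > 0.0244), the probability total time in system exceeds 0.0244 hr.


W ~ Exponential(μ−λ) for M/M/1.
μ − λ = 109.76 − 30.16 = 79.6000
P(W > t) = e^{−(μ−λ)t} = e^{−1.9422} = 0.143382

Final: 0.143382


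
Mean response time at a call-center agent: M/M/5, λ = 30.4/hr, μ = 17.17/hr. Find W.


a = 1.7705; ρ = 0.3541; P₀ = 0.169581
Lq = P₀·a^c·ρ/(c!(1−ρ)²) = 0.02087
Wq = Lq/λ = 0.02087/30.4 = 0.0006865 hr
W = Wq + 1/μ = 0.0006865 + 0.05824 = 0.05893 hr

Final: 0.05893 hr


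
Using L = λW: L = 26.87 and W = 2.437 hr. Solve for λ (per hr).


λ = L/W = 26.87/2.437 = 11.0259 /hr

Final: 11.0259 /hr


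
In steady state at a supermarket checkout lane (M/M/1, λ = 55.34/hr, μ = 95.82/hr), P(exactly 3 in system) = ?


ρ = 55.34/95.82 = 0.5775
P_n = (1−ρ)·ρ^n = (1 − 0.5775)·0.5775^3 = 0.4225·0.192641 = 0.081383

Final: 0.081383


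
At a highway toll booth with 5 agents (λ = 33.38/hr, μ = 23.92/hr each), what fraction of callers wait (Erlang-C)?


a = λ/μ = 1.3955; ρ = a/5 = 0.2791
P₀ = 0.247446 (from M/M/c formula)
C(c,a) = [a^c/(c!(1−ρ))]·P₀ = [5.29207/(120·0.7209)]·0.247446
= 0.06117·0.247446 = 0.015137

Final: 0.015137


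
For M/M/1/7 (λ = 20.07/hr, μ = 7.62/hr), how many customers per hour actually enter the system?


ρ = 2.6339; P_K = (1−ρ)ρ^7/(1−ρ^8) = 0.620597
λ_eff = λ(1 − P_K) = 20.07·(1 − 0.620597) = 20.07·0.379403 = 7.6146 /hr

Final: 7.6146 /hr


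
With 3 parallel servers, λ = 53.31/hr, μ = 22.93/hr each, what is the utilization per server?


ρ = λ/(cμ) = 53.31/(3·22.93) = 53.31/68.79 = 0.7750

Final: 0.7750


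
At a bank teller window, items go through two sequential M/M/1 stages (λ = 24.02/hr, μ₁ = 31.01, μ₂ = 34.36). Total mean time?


Each node sees arrival rate λ = 24.02/hr (tandem ⇒ throughput preserved).
W₁ = 1/(μ₁−λ) = 1/(31.01−24.02) = 0.14306 hr
W₂ = 1/(μ₂−λ) = 1/(34.36−24.02) = 0.09671 hr
W_total = W₁ + W₂ = 0.14306 + 0.09671 = 0.23977 hr

Final: 0.23977 hr


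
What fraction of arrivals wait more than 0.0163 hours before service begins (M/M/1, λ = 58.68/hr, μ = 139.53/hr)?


ρ = 58.68/139.53 = 0.4206
P(Wq > t) = ρ·e^{−(μ−λ)t} = 0.4206·e^{−1.3179}
= 0.4206·0.267709 = 0.112586

Final: 0.112586


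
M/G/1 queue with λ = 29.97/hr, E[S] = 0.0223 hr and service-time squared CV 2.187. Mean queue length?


ρ = λ·E[S] = 29.97·0.0223 = 0.6683
Lq = ρ²(1+C_s²)/(2(1−ρ)) = 0.4467·(1+2.187)/(2·0.3317)
= 0.4467·3.1870/0.6633 = 2.14600

Final: 2.14600


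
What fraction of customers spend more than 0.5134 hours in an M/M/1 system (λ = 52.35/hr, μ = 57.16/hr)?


W ~ Exponential(μ−λ) for M/M/1.
μ − λ = 57.16 − 52.35 = 4.8100
P(W > t) = e^{−(μ−λ)t} = e^{−2.4695} = 0.084631

Final: 0.084631


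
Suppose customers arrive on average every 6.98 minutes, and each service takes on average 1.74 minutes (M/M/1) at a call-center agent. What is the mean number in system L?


λ = 60/6.98 = 8.5960 /hr
μ = 60/1.74 = 34.4828 /hr
ρ = λ/μ = 8.5960/34.4828 = 0.2493
L = ρ/(1−ρ) = 0.2493/0.7507 = 0.3321

Final: 0.3321


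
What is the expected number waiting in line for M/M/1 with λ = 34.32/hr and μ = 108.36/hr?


ρ = 34.32/108.36 = 0.3167
Lq = ρ²/(1−ρ) = 0.1003/0.6833 = 0.1468

Final: 0.1468


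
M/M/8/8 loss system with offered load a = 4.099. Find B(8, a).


B(c,a) = (a^c/c!) / Σ_{k=0}^{c} a^k/k!
a^8/8! = 1.976527
Σ terms (k=0..8): 1.00000 + 4.09900 + 8.40090 + 11.47843 + 11.76252 + 9.64292 + 6.58772 + 3.85758 + 1.97653 = 58.805593
B = 1.976527/58.805593 = 0.033611

Final: 0.033611


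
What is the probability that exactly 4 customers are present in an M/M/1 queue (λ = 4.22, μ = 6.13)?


ρ = 4.22/6.13 = 0.6884
P_n = (1−ρ)·ρ^n = (1 − 0.6884)·0.6884^4 = 0.3116·0.224599 = 0.069981

Final: 0.069981


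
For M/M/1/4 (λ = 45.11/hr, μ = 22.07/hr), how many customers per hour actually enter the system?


ρ = 2.0440; P_K = (1−ρ)ρ^4/(1−ρ^5) = 0.525482
λ_eff = λ(1 − P_K) = 45.11·(1 − 0.525482) = 45.11·0.474518 = 21.4055 /hr

Final: 21.4055 /hr


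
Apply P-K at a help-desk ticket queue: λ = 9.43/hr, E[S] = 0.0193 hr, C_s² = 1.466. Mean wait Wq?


ρ = λ·E[S] = 9.43·0.0193 = 0.1820
E[S²] = E[S]²(1+C_s²) = 0.0193²·(1+1.466) = 0.0009186
Wq = λ·E[S²]/(2(1−ρ)) = 9.43·0.0009186/(2·0.8180) = 0.005295 hr

Final: 0.005295 hr


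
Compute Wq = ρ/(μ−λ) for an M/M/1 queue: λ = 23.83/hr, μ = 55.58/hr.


ρ = 23.83/55.58 = 0.4288
Wq = ρ/(μ−λ) = 0.4288/(55.58 − 23.83) = 0.4288/31.75 = 0.01350 hr

Final: 0.01350 hr


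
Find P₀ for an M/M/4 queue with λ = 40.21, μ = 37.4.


a = λ/μ = 40.21/37.4 = 1.0751; ρ = a/c = 0.2688
Σ_{k=0}^{3} a^k/k! (terms k=0..3) = 1.00000 + 1.07513 + 0.57796 + 0.20713 = 2.86022
Tail: a^4/(4!(1−ρ)) = 1.33613/(24·0.7312) = 0.07614
P₀ = 1/(2.86022 + 0.07614) = 1/2.93635 = 0.340558

Final: 0.340558


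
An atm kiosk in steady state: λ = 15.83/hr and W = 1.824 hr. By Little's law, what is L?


L = λW = 15.83·1.824 = 28.8739

Final: 28.8739


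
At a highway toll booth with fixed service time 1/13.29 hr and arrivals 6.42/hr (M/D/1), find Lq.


ρ = 6.42/13.29 = 0.4831
M/D/1: Lq = ρ²/(2(1−ρ)) = 0.2334/(2·0.5169) = 0.22571

Final: 0.22571


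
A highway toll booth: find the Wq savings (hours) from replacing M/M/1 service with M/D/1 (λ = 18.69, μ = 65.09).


ρ = 18.69/65.09 = 0.2871
Wq(M/M/1) = ρ/(μ−λ) = 0.2871/46.40 = 0.006188 hr
Wq(M/D/1) = ρ/(2(μ−λ)) = 0.003094 hr
Savings = 0.006188 − 0.003094 = 0.003094 hr

Final: 0.003094 hr


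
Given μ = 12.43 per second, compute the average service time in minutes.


Mean service time = 1/μ = 1/12.43 second = 0.08045 second
In minutes: 0.08045 × 0.0166667 = 0.001341 min

Final: 0.001341 min


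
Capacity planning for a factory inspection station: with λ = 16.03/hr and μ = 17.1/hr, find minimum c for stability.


Stability requires cμ > λ ⇔ c > λ/μ.
λ/μ = 16.03/17.1 = 0.9374
Minimum integer c = ⌊0.9374⌋ + 1 = 1
Check: 1·17.1 = 17.10 > 16.03, while 0·17.1 = 0.00 ≤ 16.03

Final: 1 servers


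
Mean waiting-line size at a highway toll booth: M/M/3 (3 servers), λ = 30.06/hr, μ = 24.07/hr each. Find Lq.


a = λ/μ = 1.2489; ρ = a/3 = 0.4163
P₀ = 0.278954
Lq = P₀·a^c·ρ / (c!·(1−ρ)²) = 0.278954·1.94777·0.4163/(6·0.34072)
= 0.11064

Final: 0.11064


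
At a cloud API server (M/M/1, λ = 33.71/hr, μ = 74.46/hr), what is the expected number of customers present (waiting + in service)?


ρ = λ/μ = 33.71/74.46 = 0.4527
L = ρ/(1−ρ) = 0.4527/(1 − 0.4527) = 0.4527/0.5473 = 0.8272

Final: 0.8272


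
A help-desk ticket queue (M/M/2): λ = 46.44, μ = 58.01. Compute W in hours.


a = 0.8006; ρ = 0.4003; P₀ = 0.428290
Lq = P₀·a^c·ρ/(c!(1−ρ)²) = 0.15274
Wq = Lq/λ = 0.15274/46.44 = 0.003289 hr
W = Wq + 1/μ = 0.003289 + 0.01724 = 0.02053 hr

Final: 0.02053 hr


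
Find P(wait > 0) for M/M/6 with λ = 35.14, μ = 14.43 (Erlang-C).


a = λ/μ = 2.4352; ρ = a/6 = 0.4059
P₀ = 0.087156 (from M/M/c formula)
C(c,a) = [a^c/(c!(1−ρ))]·P₀ = [208.55113/(720·0.5941)]·0.087156
= 0.48752·0.087156 = 0.042491

Final: 0.042491


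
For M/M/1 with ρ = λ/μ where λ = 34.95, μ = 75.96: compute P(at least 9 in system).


ρ = 34.95/75.96 = 0.4601
P(N ≥ n) = ρ^n = 0.4601^9 = 0.0009242

Final: 0.0009242


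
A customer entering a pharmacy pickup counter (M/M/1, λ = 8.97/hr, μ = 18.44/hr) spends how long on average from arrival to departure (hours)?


W = 1/(μ−λ) = 1/(18.44 − 8.97) = 1/9.47 = 0.1056 hr

Final: 0.1056 hr


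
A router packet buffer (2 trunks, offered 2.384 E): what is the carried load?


B(2,2.384) = 0.456449 (Erlang-B)
Carried load = a(1 − B) = 2.384·(1 − 0.456449) = 2.384·0.543551 = 1.2958 E

Final: 1.2958 Erlangs


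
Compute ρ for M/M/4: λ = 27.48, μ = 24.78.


ρ = λ/(cμ) = 27.48/(4·24.78) = 27.48/99.12 = 0.2772

Final: 0.2772


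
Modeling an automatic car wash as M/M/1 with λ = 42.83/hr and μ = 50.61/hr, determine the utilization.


ρ = λ/μ = 42.83/50.61 = 0.8463

Final: 0.8463


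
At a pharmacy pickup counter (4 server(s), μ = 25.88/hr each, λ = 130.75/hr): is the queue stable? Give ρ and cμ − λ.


Total capacity cμ = 4·25.88 = 103.52/hr
ρ = λ/(cμ) = 130.75/103.52 = 1.2630
Stable ⇔ ρ < 1: NO
Spare capacity = cμ − λ = 103.52 − 130.75 = -27.23/hr

Final: ρ = 1.2630; unstable; margin = -27.23/hr


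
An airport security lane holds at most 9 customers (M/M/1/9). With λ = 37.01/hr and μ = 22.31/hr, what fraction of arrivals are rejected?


ρ = λ/μ = 37.01/22.31 = 1.6589
P_K = (1−ρ)ρ^K/(1−ρ^(K+1)) = (-0.6589·95.142735)/(1 − 157.832032)
= -62.689297/-156.832032 = 0.399723

Final: 0.399723


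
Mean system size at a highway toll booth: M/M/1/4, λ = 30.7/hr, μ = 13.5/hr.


ρ = 30.7/13.5 = 2.2741
L = ρ[1 − (K+1)ρ^K + Kρ^(K+1)] / [(1−ρ)(1−ρ^(K+1))]
Numerator: 2.2741·(1 − 5·26.743511 + 4·60.816726) = 251.397403
Denominator: (-1.2741)·(-59.816726) = 76.210939
L = 251.397403/76.210939 = 3.2987

Final: 3.2987


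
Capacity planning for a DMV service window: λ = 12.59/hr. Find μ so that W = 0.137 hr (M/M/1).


W = 1/(μ−λ) ⇒ μ − λ = 1/W = 1/0.137 = 7.2993
μ = λ + 1/W = 12.59 + 7.2993 = 19.8893 per hr

Final: 19.8893 /hr


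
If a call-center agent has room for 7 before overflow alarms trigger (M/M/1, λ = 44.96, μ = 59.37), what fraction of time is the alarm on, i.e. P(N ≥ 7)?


ρ = 44.96/59.37 = 0.7573
P(N ≥ n) = ρ^n = 0.7573^7 = 0.142828

Final: 0.142828


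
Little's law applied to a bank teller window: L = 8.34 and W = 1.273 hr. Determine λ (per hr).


λ = L/W = 8.34/1.273 = 6.5515 /hr

Final: 6.5515 /hr


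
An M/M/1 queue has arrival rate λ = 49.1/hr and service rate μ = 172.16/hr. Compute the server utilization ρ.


ρ = λ/μ = 49.1/172.16 = 0.2852

Final: 0.2852


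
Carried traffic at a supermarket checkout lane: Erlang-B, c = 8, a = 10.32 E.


B(8,10.32) = 0.353050 (Erlang-B)
Carried load = a(1 − B) = 10.32·(1 − 0.353050) = 10.32·0.646950 = 6.6765 E

Final: 6.6765 Erlangs


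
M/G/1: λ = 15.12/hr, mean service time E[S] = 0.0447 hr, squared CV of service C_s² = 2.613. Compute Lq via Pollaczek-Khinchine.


ρ = λ·E[S] = 15.12·0.0447 = 0.6759
Lq = ρ²(1+C_s²)/(2(1−ρ)) = 0.4568·(1+2.613)/(2·0.3241)
= 0.4568·3.6130/0.6483 = 2.54583

Final: 2.54583
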